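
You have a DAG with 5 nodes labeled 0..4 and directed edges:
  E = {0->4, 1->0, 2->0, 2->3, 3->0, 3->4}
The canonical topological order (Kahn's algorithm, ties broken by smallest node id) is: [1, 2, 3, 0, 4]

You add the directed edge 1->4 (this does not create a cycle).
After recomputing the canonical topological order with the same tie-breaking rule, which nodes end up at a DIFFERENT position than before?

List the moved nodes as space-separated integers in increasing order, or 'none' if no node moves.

Old toposort: [1, 2, 3, 0, 4]
Added edge 1->4
Recompute Kahn (smallest-id tiebreak):
  initial in-degrees: [3, 0, 0, 1, 3]
  ready (indeg=0): [1, 2]
  pop 1: indeg[0]->2; indeg[4]->2 | ready=[2] | order so far=[1]
  pop 2: indeg[0]->1; indeg[3]->0 | ready=[3] | order so far=[1, 2]
  pop 3: indeg[0]->0; indeg[4]->1 | ready=[0] | order so far=[1, 2, 3]
  pop 0: indeg[4]->0 | ready=[4] | order so far=[1, 2, 3, 0]
  pop 4: no out-edges | ready=[] | order so far=[1, 2, 3, 0, 4]
New canonical toposort: [1, 2, 3, 0, 4]
Compare positions:
  Node 0: index 3 -> 3 (same)
  Node 1: index 0 -> 0 (same)
  Node 2: index 1 -> 1 (same)
  Node 3: index 2 -> 2 (same)
  Node 4: index 4 -> 4 (same)
Nodes that changed position: none

Answer: none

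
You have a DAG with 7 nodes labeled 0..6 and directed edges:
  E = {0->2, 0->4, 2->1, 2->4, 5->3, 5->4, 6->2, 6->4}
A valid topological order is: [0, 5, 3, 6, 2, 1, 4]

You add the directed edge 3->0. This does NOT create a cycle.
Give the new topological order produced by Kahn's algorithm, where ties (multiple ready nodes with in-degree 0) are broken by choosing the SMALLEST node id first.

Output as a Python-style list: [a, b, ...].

Answer: [5, 3, 0, 6, 2, 1, 4]

Derivation:
Old toposort: [0, 5, 3, 6, 2, 1, 4]
Added edge: 3->0
Position of 3 (2) > position of 0 (0). Must reorder: 3 must now come before 0.
Run Kahn's algorithm (break ties by smallest node id):
  initial in-degrees: [1, 1, 2, 1, 4, 0, 0]
  ready (indeg=0): [5, 6]
  pop 5: indeg[3]->0; indeg[4]->3 | ready=[3, 6] | order so far=[5]
  pop 3: indeg[0]->0 | ready=[0, 6] | order so far=[5, 3]
  pop 0: indeg[2]->1; indeg[4]->2 | ready=[6] | order so far=[5, 3, 0]
  pop 6: indeg[2]->0; indeg[4]->1 | ready=[2] | order so far=[5, 3, 0, 6]
  pop 2: indeg[1]->0; indeg[4]->0 | ready=[1, 4] | order so far=[5, 3, 0, 6, 2]
  pop 1: no out-edges | ready=[4] | order so far=[5, 3, 0, 6, 2, 1]
  pop 4: no out-edges | ready=[] | order so far=[5, 3, 0, 6, 2, 1, 4]
  Result: [5, 3, 0, 6, 2, 1, 4]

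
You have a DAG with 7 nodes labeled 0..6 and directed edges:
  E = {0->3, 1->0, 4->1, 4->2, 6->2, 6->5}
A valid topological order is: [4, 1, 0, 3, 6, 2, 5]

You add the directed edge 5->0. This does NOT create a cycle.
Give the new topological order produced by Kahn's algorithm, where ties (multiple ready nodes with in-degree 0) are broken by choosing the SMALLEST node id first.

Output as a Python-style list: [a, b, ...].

Old toposort: [4, 1, 0, 3, 6, 2, 5]
Added edge: 5->0
Position of 5 (6) > position of 0 (2). Must reorder: 5 must now come before 0.
Run Kahn's algorithm (break ties by smallest node id):
  initial in-degrees: [2, 1, 2, 1, 0, 1, 0]
  ready (indeg=0): [4, 6]
  pop 4: indeg[1]->0; indeg[2]->1 | ready=[1, 6] | order so far=[4]
  pop 1: indeg[0]->1 | ready=[6] | order so far=[4, 1]
  pop 6: indeg[2]->0; indeg[5]->0 | ready=[2, 5] | order so far=[4, 1, 6]
  pop 2: no out-edges | ready=[5] | order so far=[4, 1, 6, 2]
  pop 5: indeg[0]->0 | ready=[0] | order so far=[4, 1, 6, 2, 5]
  pop 0: indeg[3]->0 | ready=[3] | order so far=[4, 1, 6, 2, 5, 0]
  pop 3: no out-edges | ready=[] | order so far=[4, 1, 6, 2, 5, 0, 3]
  Result: [4, 1, 6, 2, 5, 0, 3]

Answer: [4, 1, 6, 2, 5, 0, 3]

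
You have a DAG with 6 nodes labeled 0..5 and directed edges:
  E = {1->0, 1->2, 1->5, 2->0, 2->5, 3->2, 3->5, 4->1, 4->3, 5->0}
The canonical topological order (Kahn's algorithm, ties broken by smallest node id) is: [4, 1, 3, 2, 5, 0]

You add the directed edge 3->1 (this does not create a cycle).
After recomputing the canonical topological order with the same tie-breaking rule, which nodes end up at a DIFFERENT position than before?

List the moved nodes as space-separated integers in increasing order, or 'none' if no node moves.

Answer: 1 3

Derivation:
Old toposort: [4, 1, 3, 2, 5, 0]
Added edge 3->1
Recompute Kahn (smallest-id tiebreak):
  initial in-degrees: [3, 2, 2, 1, 0, 3]
  ready (indeg=0): [4]
  pop 4: indeg[1]->1; indeg[3]->0 | ready=[3] | order so far=[4]
  pop 3: indeg[1]->0; indeg[2]->1; indeg[5]->2 | ready=[1] | order so far=[4, 3]
  pop 1: indeg[0]->2; indeg[2]->0; indeg[5]->1 | ready=[2] | order so far=[4, 3, 1]
  pop 2: indeg[0]->1; indeg[5]->0 | ready=[5] | order so far=[4, 3, 1, 2]
  pop 5: indeg[0]->0 | ready=[0] | order so far=[4, 3, 1, 2, 5]
  pop 0: no out-edges | ready=[] | order so far=[4, 3, 1, 2, 5, 0]
New canonical toposort: [4, 3, 1, 2, 5, 0]
Compare positions:
  Node 0: index 5 -> 5 (same)
  Node 1: index 1 -> 2 (moved)
  Node 2: index 3 -> 3 (same)
  Node 3: index 2 -> 1 (moved)
  Node 4: index 0 -> 0 (same)
  Node 5: index 4 -> 4 (same)
Nodes that changed position: 1 3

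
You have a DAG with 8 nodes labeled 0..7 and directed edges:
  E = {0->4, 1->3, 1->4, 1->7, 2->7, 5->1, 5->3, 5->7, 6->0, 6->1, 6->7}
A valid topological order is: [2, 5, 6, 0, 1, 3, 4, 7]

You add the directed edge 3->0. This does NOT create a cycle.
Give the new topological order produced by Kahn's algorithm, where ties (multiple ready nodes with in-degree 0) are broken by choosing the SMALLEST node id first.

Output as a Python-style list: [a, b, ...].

Answer: [2, 5, 6, 1, 3, 0, 4, 7]

Derivation:
Old toposort: [2, 5, 6, 0, 1, 3, 4, 7]
Added edge: 3->0
Position of 3 (5) > position of 0 (3). Must reorder: 3 must now come before 0.
Run Kahn's algorithm (break ties by smallest node id):
  initial in-degrees: [2, 2, 0, 2, 2, 0, 0, 4]
  ready (indeg=0): [2, 5, 6]
  pop 2: indeg[7]->3 | ready=[5, 6] | order so far=[2]
  pop 5: indeg[1]->1; indeg[3]->1; indeg[7]->2 | ready=[6] | order so far=[2, 5]
  pop 6: indeg[0]->1; indeg[1]->0; indeg[7]->1 | ready=[1] | order so far=[2, 5, 6]
  pop 1: indeg[3]->0; indeg[4]->1; indeg[7]->0 | ready=[3, 7] | order so far=[2, 5, 6, 1]
  pop 3: indeg[0]->0 | ready=[0, 7] | order so far=[2, 5, 6, 1, 3]
  pop 0: indeg[4]->0 | ready=[4, 7] | order so far=[2, 5, 6, 1, 3, 0]
  pop 4: no out-edges | ready=[7] | order so far=[2, 5, 6, 1, 3, 0, 4]
  pop 7: no out-edges | ready=[] | order so far=[2, 5, 6, 1, 3, 0, 4, 7]
  Result: [2, 5, 6, 1, 3, 0, 4, 7]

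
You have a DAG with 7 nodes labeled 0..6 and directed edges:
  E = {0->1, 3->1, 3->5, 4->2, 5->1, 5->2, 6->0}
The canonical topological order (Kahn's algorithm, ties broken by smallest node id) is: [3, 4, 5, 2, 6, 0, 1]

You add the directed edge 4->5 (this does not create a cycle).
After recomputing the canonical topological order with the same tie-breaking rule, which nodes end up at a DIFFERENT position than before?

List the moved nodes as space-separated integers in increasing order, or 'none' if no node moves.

Old toposort: [3, 4, 5, 2, 6, 0, 1]
Added edge 4->5
Recompute Kahn (smallest-id tiebreak):
  initial in-degrees: [1, 3, 2, 0, 0, 2, 0]
  ready (indeg=0): [3, 4, 6]
  pop 3: indeg[1]->2; indeg[5]->1 | ready=[4, 6] | order so far=[3]
  pop 4: indeg[2]->1; indeg[5]->0 | ready=[5, 6] | order so far=[3, 4]
  pop 5: indeg[1]->1; indeg[2]->0 | ready=[2, 6] | order so far=[3, 4, 5]
  pop 2: no out-edges | ready=[6] | order so far=[3, 4, 5, 2]
  pop 6: indeg[0]->0 | ready=[0] | order so far=[3, 4, 5, 2, 6]
  pop 0: indeg[1]->0 | ready=[1] | order so far=[3, 4, 5, 2, 6, 0]
  pop 1: no out-edges | ready=[] | order so far=[3, 4, 5, 2, 6, 0, 1]
New canonical toposort: [3, 4, 5, 2, 6, 0, 1]
Compare positions:
  Node 0: index 5 -> 5 (same)
  Node 1: index 6 -> 6 (same)
  Node 2: index 3 -> 3 (same)
  Node 3: index 0 -> 0 (same)
  Node 4: index 1 -> 1 (same)
  Node 5: index 2 -> 2 (same)
  Node 6: index 4 -> 4 (same)
Nodes that changed position: none

Answer: none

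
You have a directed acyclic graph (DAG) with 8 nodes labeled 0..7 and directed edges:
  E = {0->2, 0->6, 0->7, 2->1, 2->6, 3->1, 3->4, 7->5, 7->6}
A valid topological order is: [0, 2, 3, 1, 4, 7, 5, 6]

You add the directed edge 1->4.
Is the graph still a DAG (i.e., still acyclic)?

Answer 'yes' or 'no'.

Given toposort: [0, 2, 3, 1, 4, 7, 5, 6]
Position of 1: index 3; position of 4: index 4
New edge 1->4: forward
Forward edge: respects the existing order. Still a DAG, same toposort still valid.
Still a DAG? yes

Answer: yes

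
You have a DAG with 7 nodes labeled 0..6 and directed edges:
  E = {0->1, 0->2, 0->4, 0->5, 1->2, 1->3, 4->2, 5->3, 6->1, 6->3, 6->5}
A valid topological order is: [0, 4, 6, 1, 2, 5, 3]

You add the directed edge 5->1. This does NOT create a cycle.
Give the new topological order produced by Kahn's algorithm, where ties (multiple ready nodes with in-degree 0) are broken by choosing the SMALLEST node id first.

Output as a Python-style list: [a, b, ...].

Answer: [0, 4, 6, 5, 1, 2, 3]

Derivation:
Old toposort: [0, 4, 6, 1, 2, 5, 3]
Added edge: 5->1
Position of 5 (5) > position of 1 (3). Must reorder: 5 must now come before 1.
Run Kahn's algorithm (break ties by smallest node id):
  initial in-degrees: [0, 3, 3, 3, 1, 2, 0]
  ready (indeg=0): [0, 6]
  pop 0: indeg[1]->2; indeg[2]->2; indeg[4]->0; indeg[5]->1 | ready=[4, 6] | order so far=[0]
  pop 4: indeg[2]->1 | ready=[6] | order so far=[0, 4]
  pop 6: indeg[1]->1; indeg[3]->2; indeg[5]->0 | ready=[5] | order so far=[0, 4, 6]
  pop 5: indeg[1]->0; indeg[3]->1 | ready=[1] | order so far=[0, 4, 6, 5]
  pop 1: indeg[2]->0; indeg[3]->0 | ready=[2, 3] | order so far=[0, 4, 6, 5, 1]
  pop 2: no out-edges | ready=[3] | order so far=[0, 4, 6, 5, 1, 2]
  pop 3: no out-edges | ready=[] | order so far=[0, 4, 6, 5, 1, 2, 3]
  Result: [0, 4, 6, 5, 1, 2, 3]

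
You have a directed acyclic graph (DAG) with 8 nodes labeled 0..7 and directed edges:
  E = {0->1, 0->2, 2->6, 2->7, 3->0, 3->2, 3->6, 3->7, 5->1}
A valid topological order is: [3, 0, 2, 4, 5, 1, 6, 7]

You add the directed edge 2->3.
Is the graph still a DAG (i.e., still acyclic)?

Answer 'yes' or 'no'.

Answer: no

Derivation:
Given toposort: [3, 0, 2, 4, 5, 1, 6, 7]
Position of 2: index 2; position of 3: index 0
New edge 2->3: backward (u after v in old order)
Backward edge: old toposort is now invalid. Check if this creates a cycle.
Does 3 already reach 2? Reachable from 3: [0, 1, 2, 3, 6, 7]. YES -> cycle!
Still a DAG? no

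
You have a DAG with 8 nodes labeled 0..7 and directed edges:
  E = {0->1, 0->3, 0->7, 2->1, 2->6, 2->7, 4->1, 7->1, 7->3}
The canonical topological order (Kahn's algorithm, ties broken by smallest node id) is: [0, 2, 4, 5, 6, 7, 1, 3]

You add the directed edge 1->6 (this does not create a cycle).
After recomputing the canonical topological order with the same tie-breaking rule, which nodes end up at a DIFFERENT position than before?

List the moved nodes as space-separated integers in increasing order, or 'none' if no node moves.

Old toposort: [0, 2, 4, 5, 6, 7, 1, 3]
Added edge 1->6
Recompute Kahn (smallest-id tiebreak):
  initial in-degrees: [0, 4, 0, 2, 0, 0, 2, 2]
  ready (indeg=0): [0, 2, 4, 5]
  pop 0: indeg[1]->3; indeg[3]->1; indeg[7]->1 | ready=[2, 4, 5] | order so far=[0]
  pop 2: indeg[1]->2; indeg[6]->1; indeg[7]->0 | ready=[4, 5, 7] | order so far=[0, 2]
  pop 4: indeg[1]->1 | ready=[5, 7] | order so far=[0, 2, 4]
  pop 5: no out-edges | ready=[7] | order so far=[0, 2, 4, 5]
  pop 7: indeg[1]->0; indeg[3]->0 | ready=[1, 3] | order so far=[0, 2, 4, 5, 7]
  pop 1: indeg[6]->0 | ready=[3, 6] | order so far=[0, 2, 4, 5, 7, 1]
  pop 3: no out-edges | ready=[6] | order so far=[0, 2, 4, 5, 7, 1, 3]
  pop 6: no out-edges | ready=[] | order so far=[0, 2, 4, 5, 7, 1, 3, 6]
New canonical toposort: [0, 2, 4, 5, 7, 1, 3, 6]
Compare positions:
  Node 0: index 0 -> 0 (same)
  Node 1: index 6 -> 5 (moved)
  Node 2: index 1 -> 1 (same)
  Node 3: index 7 -> 6 (moved)
  Node 4: index 2 -> 2 (same)
  Node 5: index 3 -> 3 (same)
  Node 6: index 4 -> 7 (moved)
  Node 7: index 5 -> 4 (moved)
Nodes that changed position: 1 3 6 7

Answer: 1 3 6 7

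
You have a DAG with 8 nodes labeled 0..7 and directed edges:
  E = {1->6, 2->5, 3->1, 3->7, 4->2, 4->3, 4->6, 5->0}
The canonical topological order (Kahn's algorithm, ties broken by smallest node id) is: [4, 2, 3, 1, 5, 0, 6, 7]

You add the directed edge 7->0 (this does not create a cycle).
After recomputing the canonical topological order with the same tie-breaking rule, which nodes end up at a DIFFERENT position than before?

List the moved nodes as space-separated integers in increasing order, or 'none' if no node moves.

Answer: 0 6 7

Derivation:
Old toposort: [4, 2, 3, 1, 5, 0, 6, 7]
Added edge 7->0
Recompute Kahn (smallest-id tiebreak):
  initial in-degrees: [2, 1, 1, 1, 0, 1, 2, 1]
  ready (indeg=0): [4]
  pop 4: indeg[2]->0; indeg[3]->0; indeg[6]->1 | ready=[2, 3] | order so far=[4]
  pop 2: indeg[5]->0 | ready=[3, 5] | order so far=[4, 2]
  pop 3: indeg[1]->0; indeg[7]->0 | ready=[1, 5, 7] | order so far=[4, 2, 3]
  pop 1: indeg[6]->0 | ready=[5, 6, 7] | order so far=[4, 2, 3, 1]
  pop 5: indeg[0]->1 | ready=[6, 7] | order so far=[4, 2, 3, 1, 5]
  pop 6: no out-edges | ready=[7] | order so far=[4, 2, 3, 1, 5, 6]
  pop 7: indeg[0]->0 | ready=[0] | order so far=[4, 2, 3, 1, 5, 6, 7]
  pop 0: no out-edges | ready=[] | order so far=[4, 2, 3, 1, 5, 6, 7, 0]
New canonical toposort: [4, 2, 3, 1, 5, 6, 7, 0]
Compare positions:
  Node 0: index 5 -> 7 (moved)
  Node 1: index 3 -> 3 (same)
  Node 2: index 1 -> 1 (same)
  Node 3: index 2 -> 2 (same)
  Node 4: index 0 -> 0 (same)
  Node 5: index 4 -> 4 (same)
  Node 6: index 6 -> 5 (moved)
  Node 7: index 7 -> 6 (moved)
Nodes that changed position: 0 6 7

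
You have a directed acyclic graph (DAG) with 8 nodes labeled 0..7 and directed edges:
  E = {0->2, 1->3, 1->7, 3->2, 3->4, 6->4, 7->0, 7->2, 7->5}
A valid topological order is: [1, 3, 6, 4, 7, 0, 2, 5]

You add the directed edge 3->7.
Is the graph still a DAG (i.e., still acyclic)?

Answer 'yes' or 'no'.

Given toposort: [1, 3, 6, 4, 7, 0, 2, 5]
Position of 3: index 1; position of 7: index 4
New edge 3->7: forward
Forward edge: respects the existing order. Still a DAG, same toposort still valid.
Still a DAG? yes

Answer: yes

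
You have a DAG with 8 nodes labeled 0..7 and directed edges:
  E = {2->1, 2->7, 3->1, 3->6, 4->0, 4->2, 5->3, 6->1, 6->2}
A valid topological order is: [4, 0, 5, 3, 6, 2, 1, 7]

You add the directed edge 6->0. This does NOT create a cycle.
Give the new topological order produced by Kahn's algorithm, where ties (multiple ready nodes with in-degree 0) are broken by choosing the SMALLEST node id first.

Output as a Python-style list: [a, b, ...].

Answer: [4, 5, 3, 6, 0, 2, 1, 7]

Derivation:
Old toposort: [4, 0, 5, 3, 6, 2, 1, 7]
Added edge: 6->0
Position of 6 (4) > position of 0 (1). Must reorder: 6 must now come before 0.
Run Kahn's algorithm (break ties by smallest node id):
  initial in-degrees: [2, 3, 2, 1, 0, 0, 1, 1]
  ready (indeg=0): [4, 5]
  pop 4: indeg[0]->1; indeg[2]->1 | ready=[5] | order so far=[4]
  pop 5: indeg[3]->0 | ready=[3] | order so far=[4, 5]
  pop 3: indeg[1]->2; indeg[6]->0 | ready=[6] | order so far=[4, 5, 3]
  pop 6: indeg[0]->0; indeg[1]->1; indeg[2]->0 | ready=[0, 2] | order so far=[4, 5, 3, 6]
  pop 0: no out-edges | ready=[2] | order so far=[4, 5, 3, 6, 0]
  pop 2: indeg[1]->0; indeg[7]->0 | ready=[1, 7] | order so far=[4, 5, 3, 6, 0, 2]
  pop 1: no out-edges | ready=[7] | order so far=[4, 5, 3, 6, 0, 2, 1]
  pop 7: no out-edges | ready=[] | order so far=[4, 5, 3, 6, 0, 2, 1, 7]
  Result: [4, 5, 3, 6, 0, 2, 1, 7]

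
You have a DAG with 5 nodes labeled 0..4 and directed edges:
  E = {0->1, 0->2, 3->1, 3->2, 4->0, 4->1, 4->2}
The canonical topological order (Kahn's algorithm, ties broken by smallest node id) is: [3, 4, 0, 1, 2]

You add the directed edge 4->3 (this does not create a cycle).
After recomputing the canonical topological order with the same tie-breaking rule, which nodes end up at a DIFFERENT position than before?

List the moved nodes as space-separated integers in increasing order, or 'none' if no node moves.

Answer: 0 3 4

Derivation:
Old toposort: [3, 4, 0, 1, 2]
Added edge 4->3
Recompute Kahn (smallest-id tiebreak):
  initial in-degrees: [1, 3, 3, 1, 0]
  ready (indeg=0): [4]
  pop 4: indeg[0]->0; indeg[1]->2; indeg[2]->2; indeg[3]->0 | ready=[0, 3] | order so far=[4]
  pop 0: indeg[1]->1; indeg[2]->1 | ready=[3] | order so far=[4, 0]
  pop 3: indeg[1]->0; indeg[2]->0 | ready=[1, 2] | order so far=[4, 0, 3]
  pop 1: no out-edges | ready=[2] | order so far=[4, 0, 3, 1]
  pop 2: no out-edges | ready=[] | order so far=[4, 0, 3, 1, 2]
New canonical toposort: [4, 0, 3, 1, 2]
Compare positions:
  Node 0: index 2 -> 1 (moved)
  Node 1: index 3 -> 3 (same)
  Node 2: index 4 -> 4 (same)
  Node 3: index 0 -> 2 (moved)
  Node 4: index 1 -> 0 (moved)
Nodes that changed position: 0 3 4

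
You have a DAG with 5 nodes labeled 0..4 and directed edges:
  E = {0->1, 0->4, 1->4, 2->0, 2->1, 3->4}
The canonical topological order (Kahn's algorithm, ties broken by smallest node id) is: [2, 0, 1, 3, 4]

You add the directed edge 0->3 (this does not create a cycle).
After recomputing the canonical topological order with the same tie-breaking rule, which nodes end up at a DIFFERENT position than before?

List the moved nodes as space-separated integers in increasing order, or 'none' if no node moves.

Old toposort: [2, 0, 1, 3, 4]
Added edge 0->3
Recompute Kahn (smallest-id tiebreak):
  initial in-degrees: [1, 2, 0, 1, 3]
  ready (indeg=0): [2]
  pop 2: indeg[0]->0; indeg[1]->1 | ready=[0] | order so far=[2]
  pop 0: indeg[1]->0; indeg[3]->0; indeg[4]->2 | ready=[1, 3] | order so far=[2, 0]
  pop 1: indeg[4]->1 | ready=[3] | order so far=[2, 0, 1]
  pop 3: indeg[4]->0 | ready=[4] | order so far=[2, 0, 1, 3]
  pop 4: no out-edges | ready=[] | order so far=[2, 0, 1, 3, 4]
New canonical toposort: [2, 0, 1, 3, 4]
Compare positions:
  Node 0: index 1 -> 1 (same)
  Node 1: index 2 -> 2 (same)
  Node 2: index 0 -> 0 (same)
  Node 3: index 3 -> 3 (same)
  Node 4: index 4 -> 4 (same)
Nodes that changed position: none

Answer: none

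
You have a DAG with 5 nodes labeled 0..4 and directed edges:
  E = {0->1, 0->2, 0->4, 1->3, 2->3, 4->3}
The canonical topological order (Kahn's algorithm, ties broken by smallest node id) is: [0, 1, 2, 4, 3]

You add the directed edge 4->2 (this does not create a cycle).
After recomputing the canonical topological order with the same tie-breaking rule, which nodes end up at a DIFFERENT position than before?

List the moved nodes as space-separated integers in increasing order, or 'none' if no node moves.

Old toposort: [0, 1, 2, 4, 3]
Added edge 4->2
Recompute Kahn (smallest-id tiebreak):
  initial in-degrees: [0, 1, 2, 3, 1]
  ready (indeg=0): [0]
  pop 0: indeg[1]->0; indeg[2]->1; indeg[4]->0 | ready=[1, 4] | order so far=[0]
  pop 1: indeg[3]->2 | ready=[4] | order so far=[0, 1]
  pop 4: indeg[2]->0; indeg[3]->1 | ready=[2] | order so far=[0, 1, 4]
  pop 2: indeg[3]->0 | ready=[3] | order so far=[0, 1, 4, 2]
  pop 3: no out-edges | ready=[] | order so far=[0, 1, 4, 2, 3]
New canonical toposort: [0, 1, 4, 2, 3]
Compare positions:
  Node 0: index 0 -> 0 (same)
  Node 1: index 1 -> 1 (same)
  Node 2: index 2 -> 3 (moved)
  Node 3: index 4 -> 4 (same)
  Node 4: index 3 -> 2 (moved)
Nodes that changed position: 2 4

Answer: 2 4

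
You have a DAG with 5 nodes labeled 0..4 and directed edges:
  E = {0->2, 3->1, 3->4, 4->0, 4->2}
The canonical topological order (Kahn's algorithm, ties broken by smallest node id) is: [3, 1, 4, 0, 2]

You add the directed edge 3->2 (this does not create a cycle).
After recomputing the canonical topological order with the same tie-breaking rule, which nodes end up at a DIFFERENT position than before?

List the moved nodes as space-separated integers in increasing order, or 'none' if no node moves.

Old toposort: [3, 1, 4, 0, 2]
Added edge 3->2
Recompute Kahn (smallest-id tiebreak):
  initial in-degrees: [1, 1, 3, 0, 1]
  ready (indeg=0): [3]
  pop 3: indeg[1]->0; indeg[2]->2; indeg[4]->0 | ready=[1, 4] | order so far=[3]
  pop 1: no out-edges | ready=[4] | order so far=[3, 1]
  pop 4: indeg[0]->0; indeg[2]->1 | ready=[0] | order so far=[3, 1, 4]
  pop 0: indeg[2]->0 | ready=[2] | order so far=[3, 1, 4, 0]
  pop 2: no out-edges | ready=[] | order so far=[3, 1, 4, 0, 2]
New canonical toposort: [3, 1, 4, 0, 2]
Compare positions:
  Node 0: index 3 -> 3 (same)
  Node 1: index 1 -> 1 (same)
  Node 2: index 4 -> 4 (same)
  Node 3: index 0 -> 0 (same)
  Node 4: index 2 -> 2 (same)
Nodes that changed position: none

Answer: none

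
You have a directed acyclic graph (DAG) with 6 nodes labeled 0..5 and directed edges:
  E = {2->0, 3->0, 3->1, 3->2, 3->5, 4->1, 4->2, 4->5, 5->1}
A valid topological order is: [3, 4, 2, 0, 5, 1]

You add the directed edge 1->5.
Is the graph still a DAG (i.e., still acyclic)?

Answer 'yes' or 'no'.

Answer: no

Derivation:
Given toposort: [3, 4, 2, 0, 5, 1]
Position of 1: index 5; position of 5: index 4
New edge 1->5: backward (u after v in old order)
Backward edge: old toposort is now invalid. Check if this creates a cycle.
Does 5 already reach 1? Reachable from 5: [1, 5]. YES -> cycle!
Still a DAG? no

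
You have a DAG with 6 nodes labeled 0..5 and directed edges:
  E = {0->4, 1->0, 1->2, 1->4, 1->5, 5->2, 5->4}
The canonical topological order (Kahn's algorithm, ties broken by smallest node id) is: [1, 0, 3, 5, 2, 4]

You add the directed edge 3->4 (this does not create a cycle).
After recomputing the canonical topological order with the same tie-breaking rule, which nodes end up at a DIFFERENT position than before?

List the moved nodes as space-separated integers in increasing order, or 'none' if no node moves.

Old toposort: [1, 0, 3, 5, 2, 4]
Added edge 3->4
Recompute Kahn (smallest-id tiebreak):
  initial in-degrees: [1, 0, 2, 0, 4, 1]
  ready (indeg=0): [1, 3]
  pop 1: indeg[0]->0; indeg[2]->1; indeg[4]->3; indeg[5]->0 | ready=[0, 3, 5] | order so far=[1]
  pop 0: indeg[4]->2 | ready=[3, 5] | order so far=[1, 0]
  pop 3: indeg[4]->1 | ready=[5] | order so far=[1, 0, 3]
  pop 5: indeg[2]->0; indeg[4]->0 | ready=[2, 4] | order so far=[1, 0, 3, 5]
  pop 2: no out-edges | ready=[4] | order so far=[1, 0, 3, 5, 2]
  pop 4: no out-edges | ready=[] | order so far=[1, 0, 3, 5, 2, 4]
New canonical toposort: [1, 0, 3, 5, 2, 4]
Compare positions:
  Node 0: index 1 -> 1 (same)
  Node 1: index 0 -> 0 (same)
  Node 2: index 4 -> 4 (same)
  Node 3: index 2 -> 2 (same)
  Node 4: index 5 -> 5 (same)
  Node 5: index 3 -> 3 (same)
Nodes that changed position: none

Answer: none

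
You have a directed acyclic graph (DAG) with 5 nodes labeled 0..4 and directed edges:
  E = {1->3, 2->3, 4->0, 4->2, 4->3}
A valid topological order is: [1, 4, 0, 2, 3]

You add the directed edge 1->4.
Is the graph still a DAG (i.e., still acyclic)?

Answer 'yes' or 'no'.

Given toposort: [1, 4, 0, 2, 3]
Position of 1: index 0; position of 4: index 1
New edge 1->4: forward
Forward edge: respects the existing order. Still a DAG, same toposort still valid.
Still a DAG? yes

Answer: yes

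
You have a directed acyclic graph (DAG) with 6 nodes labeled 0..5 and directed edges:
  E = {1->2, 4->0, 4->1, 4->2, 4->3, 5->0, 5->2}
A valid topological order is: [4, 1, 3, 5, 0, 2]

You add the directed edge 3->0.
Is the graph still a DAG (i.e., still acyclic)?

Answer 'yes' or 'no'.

Given toposort: [4, 1, 3, 5, 0, 2]
Position of 3: index 2; position of 0: index 4
New edge 3->0: forward
Forward edge: respects the existing order. Still a DAG, same toposort still valid.
Still a DAG? yes

Answer: yes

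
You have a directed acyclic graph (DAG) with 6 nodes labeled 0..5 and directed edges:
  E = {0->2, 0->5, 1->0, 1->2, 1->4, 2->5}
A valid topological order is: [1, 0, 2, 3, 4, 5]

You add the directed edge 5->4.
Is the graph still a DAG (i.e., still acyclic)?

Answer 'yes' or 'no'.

Answer: yes

Derivation:
Given toposort: [1, 0, 2, 3, 4, 5]
Position of 5: index 5; position of 4: index 4
New edge 5->4: backward (u after v in old order)
Backward edge: old toposort is now invalid. Check if this creates a cycle.
Does 4 already reach 5? Reachable from 4: [4]. NO -> still a DAG (reorder needed).
Still a DAG? yes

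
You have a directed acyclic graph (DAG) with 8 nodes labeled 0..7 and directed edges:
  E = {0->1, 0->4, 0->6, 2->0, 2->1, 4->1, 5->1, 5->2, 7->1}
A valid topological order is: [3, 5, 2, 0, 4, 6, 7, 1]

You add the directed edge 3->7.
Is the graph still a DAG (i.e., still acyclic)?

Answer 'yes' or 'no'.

Answer: yes

Derivation:
Given toposort: [3, 5, 2, 0, 4, 6, 7, 1]
Position of 3: index 0; position of 7: index 6
New edge 3->7: forward
Forward edge: respects the existing order. Still a DAG, same toposort still valid.
Still a DAG? yes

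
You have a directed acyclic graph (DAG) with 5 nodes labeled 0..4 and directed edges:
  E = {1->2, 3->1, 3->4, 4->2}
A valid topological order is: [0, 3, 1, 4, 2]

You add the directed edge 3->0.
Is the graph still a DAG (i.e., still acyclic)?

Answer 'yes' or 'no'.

Answer: yes

Derivation:
Given toposort: [0, 3, 1, 4, 2]
Position of 3: index 1; position of 0: index 0
New edge 3->0: backward (u after v in old order)
Backward edge: old toposort is now invalid. Check if this creates a cycle.
Does 0 already reach 3? Reachable from 0: [0]. NO -> still a DAG (reorder needed).
Still a DAG? yes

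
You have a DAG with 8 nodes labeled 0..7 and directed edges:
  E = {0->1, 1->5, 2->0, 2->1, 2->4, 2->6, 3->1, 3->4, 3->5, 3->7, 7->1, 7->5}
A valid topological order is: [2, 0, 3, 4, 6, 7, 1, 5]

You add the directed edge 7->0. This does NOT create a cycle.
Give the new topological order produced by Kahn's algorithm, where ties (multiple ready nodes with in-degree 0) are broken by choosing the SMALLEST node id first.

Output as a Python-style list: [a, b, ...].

Old toposort: [2, 0, 3, 4, 6, 7, 1, 5]
Added edge: 7->0
Position of 7 (5) > position of 0 (1). Must reorder: 7 must now come before 0.
Run Kahn's algorithm (break ties by smallest node id):
  initial in-degrees: [2, 4, 0, 0, 2, 3, 1, 1]
  ready (indeg=0): [2, 3]
  pop 2: indeg[0]->1; indeg[1]->3; indeg[4]->1; indeg[6]->0 | ready=[3, 6] | order so far=[2]
  pop 3: indeg[1]->2; indeg[4]->0; indeg[5]->2; indeg[7]->0 | ready=[4, 6, 7] | order so far=[2, 3]
  pop 4: no out-edges | ready=[6, 7] | order so far=[2, 3, 4]
  pop 6: no out-edges | ready=[7] | order so far=[2, 3, 4, 6]
  pop 7: indeg[0]->0; indeg[1]->1; indeg[5]->1 | ready=[0] | order so far=[2, 3, 4, 6, 7]
  pop 0: indeg[1]->0 | ready=[1] | order so far=[2, 3, 4, 6, 7, 0]
  pop 1: indeg[5]->0 | ready=[5] | order so far=[2, 3, 4, 6, 7, 0, 1]
  pop 5: no out-edges | ready=[] | order so far=[2, 3, 4, 6, 7, 0, 1, 5]
  Result: [2, 3, 4, 6, 7, 0, 1, 5]

Answer: [2, 3, 4, 6, 7, 0, 1, 5]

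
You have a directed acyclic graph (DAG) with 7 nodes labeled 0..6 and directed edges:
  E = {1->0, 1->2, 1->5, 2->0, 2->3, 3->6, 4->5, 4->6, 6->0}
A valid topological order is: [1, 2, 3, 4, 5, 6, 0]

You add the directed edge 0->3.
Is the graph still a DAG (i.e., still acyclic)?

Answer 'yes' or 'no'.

Given toposort: [1, 2, 3, 4, 5, 6, 0]
Position of 0: index 6; position of 3: index 2
New edge 0->3: backward (u after v in old order)
Backward edge: old toposort is now invalid. Check if this creates a cycle.
Does 3 already reach 0? Reachable from 3: [0, 3, 6]. YES -> cycle!
Still a DAG? no

Answer: no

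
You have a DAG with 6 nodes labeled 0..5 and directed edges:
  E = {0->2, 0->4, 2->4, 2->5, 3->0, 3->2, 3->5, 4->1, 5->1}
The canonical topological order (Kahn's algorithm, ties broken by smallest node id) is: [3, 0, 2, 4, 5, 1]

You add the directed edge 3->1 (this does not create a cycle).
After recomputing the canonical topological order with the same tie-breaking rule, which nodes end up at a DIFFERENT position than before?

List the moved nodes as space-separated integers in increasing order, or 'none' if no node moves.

Old toposort: [3, 0, 2, 4, 5, 1]
Added edge 3->1
Recompute Kahn (smallest-id tiebreak):
  initial in-degrees: [1, 3, 2, 0, 2, 2]
  ready (indeg=0): [3]
  pop 3: indeg[0]->0; indeg[1]->2; indeg[2]->1; indeg[5]->1 | ready=[0] | order so far=[3]
  pop 0: indeg[2]->0; indeg[4]->1 | ready=[2] | order so far=[3, 0]
  pop 2: indeg[4]->0; indeg[5]->0 | ready=[4, 5] | order so far=[3, 0, 2]
  pop 4: indeg[1]->1 | ready=[5] | order so far=[3, 0, 2, 4]
  pop 5: indeg[1]->0 | ready=[1] | order so far=[3, 0, 2, 4, 5]
  pop 1: no out-edges | ready=[] | order so far=[3, 0, 2, 4, 5, 1]
New canonical toposort: [3, 0, 2, 4, 5, 1]
Compare positions:
  Node 0: index 1 -> 1 (same)
  Node 1: index 5 -> 5 (same)
  Node 2: index 2 -> 2 (same)
  Node 3: index 0 -> 0 (same)
  Node 4: index 3 -> 3 (same)
  Node 5: index 4 -> 4 (same)
Nodes that changed position: none

Answer: none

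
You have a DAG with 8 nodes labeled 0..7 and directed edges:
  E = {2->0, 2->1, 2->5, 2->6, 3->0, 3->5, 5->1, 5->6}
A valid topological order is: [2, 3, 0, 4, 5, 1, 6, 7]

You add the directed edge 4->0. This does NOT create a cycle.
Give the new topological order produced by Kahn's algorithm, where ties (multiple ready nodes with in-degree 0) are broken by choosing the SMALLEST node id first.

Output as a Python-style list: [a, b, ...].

Old toposort: [2, 3, 0, 4, 5, 1, 6, 7]
Added edge: 4->0
Position of 4 (3) > position of 0 (2). Must reorder: 4 must now come before 0.
Run Kahn's algorithm (break ties by smallest node id):
  initial in-degrees: [3, 2, 0, 0, 0, 2, 2, 0]
  ready (indeg=0): [2, 3, 4, 7]
  pop 2: indeg[0]->2; indeg[1]->1; indeg[5]->1; indeg[6]->1 | ready=[3, 4, 7] | order so far=[2]
  pop 3: indeg[0]->1; indeg[5]->0 | ready=[4, 5, 7] | order so far=[2, 3]
  pop 4: indeg[0]->0 | ready=[0, 5, 7] | order so far=[2, 3, 4]
  pop 0: no out-edges | ready=[5, 7] | order so far=[2, 3, 4, 0]
  pop 5: indeg[1]->0; indeg[6]->0 | ready=[1, 6, 7] | order so far=[2, 3, 4, 0, 5]
  pop 1: no out-edges | ready=[6, 7] | order so far=[2, 3, 4, 0, 5, 1]
  pop 6: no out-edges | ready=[7] | order so far=[2, 3, 4, 0, 5, 1, 6]
  pop 7: no out-edges | ready=[] | order so far=[2, 3, 4, 0, 5, 1, 6, 7]
  Result: [2, 3, 4, 0, 5, 1, 6, 7]

Answer: [2, 3, 4, 0, 5, 1, 6, 7]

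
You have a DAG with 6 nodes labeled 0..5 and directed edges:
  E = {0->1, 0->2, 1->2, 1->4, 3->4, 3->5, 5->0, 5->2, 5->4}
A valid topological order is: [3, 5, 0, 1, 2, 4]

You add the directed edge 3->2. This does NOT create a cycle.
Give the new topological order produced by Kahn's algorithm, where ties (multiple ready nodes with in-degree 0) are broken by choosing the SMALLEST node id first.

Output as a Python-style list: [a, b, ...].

Answer: [3, 5, 0, 1, 2, 4]

Derivation:
Old toposort: [3, 5, 0, 1, 2, 4]
Added edge: 3->2
Position of 3 (0) < position of 2 (4). Old order still valid.
Run Kahn's algorithm (break ties by smallest node id):
  initial in-degrees: [1, 1, 4, 0, 3, 1]
  ready (indeg=0): [3]
  pop 3: indeg[2]->3; indeg[4]->2; indeg[5]->0 | ready=[5] | order so far=[3]
  pop 5: indeg[0]->0; indeg[2]->2; indeg[4]->1 | ready=[0] | order so far=[3, 5]
  pop 0: indeg[1]->0; indeg[2]->1 | ready=[1] | order so far=[3, 5, 0]
  pop 1: indeg[2]->0; indeg[4]->0 | ready=[2, 4] | order so far=[3, 5, 0, 1]
  pop 2: no out-edges | ready=[4] | order so far=[3, 5, 0, 1, 2]
  pop 4: no out-edges | ready=[] | order so far=[3, 5, 0, 1, 2, 4]
  Result: [3, 5, 0, 1, 2, 4]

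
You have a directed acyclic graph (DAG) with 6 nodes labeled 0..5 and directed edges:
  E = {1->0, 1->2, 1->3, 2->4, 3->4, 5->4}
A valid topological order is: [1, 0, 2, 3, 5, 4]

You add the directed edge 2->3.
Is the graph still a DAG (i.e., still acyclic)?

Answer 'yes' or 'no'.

Answer: yes

Derivation:
Given toposort: [1, 0, 2, 3, 5, 4]
Position of 2: index 2; position of 3: index 3
New edge 2->3: forward
Forward edge: respects the existing order. Still a DAG, same toposort still valid.
Still a DAG? yes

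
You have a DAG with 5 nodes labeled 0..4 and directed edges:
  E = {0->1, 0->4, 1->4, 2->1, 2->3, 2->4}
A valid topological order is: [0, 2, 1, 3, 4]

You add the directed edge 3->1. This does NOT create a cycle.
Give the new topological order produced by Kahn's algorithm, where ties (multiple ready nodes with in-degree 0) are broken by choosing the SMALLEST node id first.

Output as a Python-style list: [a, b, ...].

Answer: [0, 2, 3, 1, 4]

Derivation:
Old toposort: [0, 2, 1, 3, 4]
Added edge: 3->1
Position of 3 (3) > position of 1 (2). Must reorder: 3 must now come before 1.
Run Kahn's algorithm (break ties by smallest node id):
  initial in-degrees: [0, 3, 0, 1, 3]
  ready (indeg=0): [0, 2]
  pop 0: indeg[1]->2; indeg[4]->2 | ready=[2] | order so far=[0]
  pop 2: indeg[1]->1; indeg[3]->0; indeg[4]->1 | ready=[3] | order so far=[0, 2]
  pop 3: indeg[1]->0 | ready=[1] | order so far=[0, 2, 3]
  pop 1: indeg[4]->0 | ready=[4] | order so far=[0, 2, 3, 1]
  pop 4: no out-edges | ready=[] | order so far=[0, 2, 3, 1, 4]
  Result: [0, 2, 3, 1, 4]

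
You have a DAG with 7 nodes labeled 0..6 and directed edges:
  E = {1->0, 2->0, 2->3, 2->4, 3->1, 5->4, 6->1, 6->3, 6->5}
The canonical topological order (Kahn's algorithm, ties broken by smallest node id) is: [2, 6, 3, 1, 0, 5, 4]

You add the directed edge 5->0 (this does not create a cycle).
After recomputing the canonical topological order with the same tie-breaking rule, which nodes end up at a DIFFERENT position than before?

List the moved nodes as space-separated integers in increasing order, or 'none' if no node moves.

Old toposort: [2, 6, 3, 1, 0, 5, 4]
Added edge 5->0
Recompute Kahn (smallest-id tiebreak):
  initial in-degrees: [3, 2, 0, 2, 2, 1, 0]
  ready (indeg=0): [2, 6]
  pop 2: indeg[0]->2; indeg[3]->1; indeg[4]->1 | ready=[6] | order so far=[2]
  pop 6: indeg[1]->1; indeg[3]->0; indeg[5]->0 | ready=[3, 5] | order so far=[2, 6]
  pop 3: indeg[1]->0 | ready=[1, 5] | order so far=[2, 6, 3]
  pop 1: indeg[0]->1 | ready=[5] | order so far=[2, 6, 3, 1]
  pop 5: indeg[0]->0; indeg[4]->0 | ready=[0, 4] | order so far=[2, 6, 3, 1, 5]
  pop 0: no out-edges | ready=[4] | order so far=[2, 6, 3, 1, 5, 0]
  pop 4: no out-edges | ready=[] | order so far=[2, 6, 3, 1, 5, 0, 4]
New canonical toposort: [2, 6, 3, 1, 5, 0, 4]
Compare positions:
  Node 0: index 4 -> 5 (moved)
  Node 1: index 3 -> 3 (same)
  Node 2: index 0 -> 0 (same)
  Node 3: index 2 -> 2 (same)
  Node 4: index 6 -> 6 (same)
  Node 5: index 5 -> 4 (moved)
  Node 6: index 1 -> 1 (same)
Nodes that changed position: 0 5

Answer: 0 5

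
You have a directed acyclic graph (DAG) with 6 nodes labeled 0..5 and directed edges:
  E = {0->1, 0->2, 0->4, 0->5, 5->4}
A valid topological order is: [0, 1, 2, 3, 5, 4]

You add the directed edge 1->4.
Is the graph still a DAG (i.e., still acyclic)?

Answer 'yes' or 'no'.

Given toposort: [0, 1, 2, 3, 5, 4]
Position of 1: index 1; position of 4: index 5
New edge 1->4: forward
Forward edge: respects the existing order. Still a DAG, same toposort still valid.
Still a DAG? yes

Answer: yes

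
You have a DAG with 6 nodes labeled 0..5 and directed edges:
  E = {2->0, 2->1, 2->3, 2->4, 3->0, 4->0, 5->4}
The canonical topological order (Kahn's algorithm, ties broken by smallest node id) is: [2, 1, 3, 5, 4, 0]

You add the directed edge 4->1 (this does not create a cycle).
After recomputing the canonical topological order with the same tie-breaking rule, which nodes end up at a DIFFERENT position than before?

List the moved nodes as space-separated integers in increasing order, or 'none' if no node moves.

Answer: 0 1 3 4 5

Derivation:
Old toposort: [2, 1, 3, 5, 4, 0]
Added edge 4->1
Recompute Kahn (smallest-id tiebreak):
  initial in-degrees: [3, 2, 0, 1, 2, 0]
  ready (indeg=0): [2, 5]
  pop 2: indeg[0]->2; indeg[1]->1; indeg[3]->0; indeg[4]->1 | ready=[3, 5] | order so far=[2]
  pop 3: indeg[0]->1 | ready=[5] | order so far=[2, 3]
  pop 5: indeg[4]->0 | ready=[4] | order so far=[2, 3, 5]
  pop 4: indeg[0]->0; indeg[1]->0 | ready=[0, 1] | order so far=[2, 3, 5, 4]
  pop 0: no out-edges | ready=[1] | order so far=[2, 3, 5, 4, 0]
  pop 1: no out-edges | ready=[] | order so far=[2, 3, 5, 4, 0, 1]
New canonical toposort: [2, 3, 5, 4, 0, 1]
Compare positions:
  Node 0: index 5 -> 4 (moved)
  Node 1: index 1 -> 5 (moved)
  Node 2: index 0 -> 0 (same)
  Node 3: index 2 -> 1 (moved)
  Node 4: index 4 -> 3 (moved)
  Node 5: index 3 -> 2 (moved)
Nodes that changed position: 0 1 3 4 5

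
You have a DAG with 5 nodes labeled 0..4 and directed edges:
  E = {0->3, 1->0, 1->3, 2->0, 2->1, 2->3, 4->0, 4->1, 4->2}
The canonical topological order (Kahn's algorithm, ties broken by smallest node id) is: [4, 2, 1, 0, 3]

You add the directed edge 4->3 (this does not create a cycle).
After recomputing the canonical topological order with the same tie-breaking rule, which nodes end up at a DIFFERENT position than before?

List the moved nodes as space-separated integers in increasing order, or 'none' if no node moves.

Old toposort: [4, 2, 1, 0, 3]
Added edge 4->3
Recompute Kahn (smallest-id tiebreak):
  initial in-degrees: [3, 2, 1, 4, 0]
  ready (indeg=0): [4]
  pop 4: indeg[0]->2; indeg[1]->1; indeg[2]->0; indeg[3]->3 | ready=[2] | order so far=[4]
  pop 2: indeg[0]->1; indeg[1]->0; indeg[3]->2 | ready=[1] | order so far=[4, 2]
  pop 1: indeg[0]->0; indeg[3]->1 | ready=[0] | order so far=[4, 2, 1]
  pop 0: indeg[3]->0 | ready=[3] | order so far=[4, 2, 1, 0]
  pop 3: no out-edges | ready=[] | order so far=[4, 2, 1, 0, 3]
New canonical toposort: [4, 2, 1, 0, 3]
Compare positions:
  Node 0: index 3 -> 3 (same)
  Node 1: index 2 -> 2 (same)
  Node 2: index 1 -> 1 (same)
  Node 3: index 4 -> 4 (same)
  Node 4: index 0 -> 0 (same)
Nodes that changed position: none

Answer: none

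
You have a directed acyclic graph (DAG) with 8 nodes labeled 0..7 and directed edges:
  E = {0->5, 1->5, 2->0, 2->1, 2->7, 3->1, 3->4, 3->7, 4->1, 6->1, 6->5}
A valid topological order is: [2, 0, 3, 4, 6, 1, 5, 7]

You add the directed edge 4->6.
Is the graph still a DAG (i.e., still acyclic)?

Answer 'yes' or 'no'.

Answer: yes

Derivation:
Given toposort: [2, 0, 3, 4, 6, 1, 5, 7]
Position of 4: index 3; position of 6: index 4
New edge 4->6: forward
Forward edge: respects the existing order. Still a DAG, same toposort still valid.
Still a DAG? yes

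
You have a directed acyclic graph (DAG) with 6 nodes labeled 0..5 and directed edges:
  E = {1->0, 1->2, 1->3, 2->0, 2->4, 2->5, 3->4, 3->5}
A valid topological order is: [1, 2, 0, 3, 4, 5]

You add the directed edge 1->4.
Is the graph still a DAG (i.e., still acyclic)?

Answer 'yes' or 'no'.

Answer: yes

Derivation:
Given toposort: [1, 2, 0, 3, 4, 5]
Position of 1: index 0; position of 4: index 4
New edge 1->4: forward
Forward edge: respects the existing order. Still a DAG, same toposort still valid.
Still a DAG? yes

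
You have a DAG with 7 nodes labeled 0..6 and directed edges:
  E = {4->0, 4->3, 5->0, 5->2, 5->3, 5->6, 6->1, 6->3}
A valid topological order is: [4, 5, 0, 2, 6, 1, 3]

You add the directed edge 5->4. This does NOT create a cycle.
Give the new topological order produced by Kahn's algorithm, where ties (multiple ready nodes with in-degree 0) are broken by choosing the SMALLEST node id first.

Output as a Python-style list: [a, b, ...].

Answer: [5, 2, 4, 0, 6, 1, 3]

Derivation:
Old toposort: [4, 5, 0, 2, 6, 1, 3]
Added edge: 5->4
Position of 5 (1) > position of 4 (0). Must reorder: 5 must now come before 4.
Run Kahn's algorithm (break ties by smallest node id):
  initial in-degrees: [2, 1, 1, 3, 1, 0, 1]
  ready (indeg=0): [5]
  pop 5: indeg[0]->1; indeg[2]->0; indeg[3]->2; indeg[4]->0; indeg[6]->0 | ready=[2, 4, 6] | order so far=[5]
  pop 2: no out-edges | ready=[4, 6] | order so far=[5, 2]
  pop 4: indeg[0]->0; indeg[3]->1 | ready=[0, 6] | order so far=[5, 2, 4]
  pop 0: no out-edges | ready=[6] | order so far=[5, 2, 4, 0]
  pop 6: indeg[1]->0; indeg[3]->0 | ready=[1, 3] | order so far=[5, 2, 4, 0, 6]
  pop 1: no out-edges | ready=[3] | order so far=[5, 2, 4, 0, 6, 1]
  pop 3: no out-edges | ready=[] | order so far=[5, 2, 4, 0, 6, 1, 3]
  Result: [5, 2, 4, 0, 6, 1, 3]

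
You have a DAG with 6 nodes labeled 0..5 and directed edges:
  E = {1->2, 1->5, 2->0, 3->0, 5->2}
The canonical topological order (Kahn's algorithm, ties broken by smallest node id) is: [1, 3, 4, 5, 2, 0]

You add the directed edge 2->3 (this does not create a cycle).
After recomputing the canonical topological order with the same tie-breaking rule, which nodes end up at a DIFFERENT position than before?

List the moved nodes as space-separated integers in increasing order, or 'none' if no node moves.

Old toposort: [1, 3, 4, 5, 2, 0]
Added edge 2->3
Recompute Kahn (smallest-id tiebreak):
  initial in-degrees: [2, 0, 2, 1, 0, 1]
  ready (indeg=0): [1, 4]
  pop 1: indeg[2]->1; indeg[5]->0 | ready=[4, 5] | order so far=[1]
  pop 4: no out-edges | ready=[5] | order so far=[1, 4]
  pop 5: indeg[2]->0 | ready=[2] | order so far=[1, 4, 5]
  pop 2: indeg[0]->1; indeg[3]->0 | ready=[3] | order so far=[1, 4, 5, 2]
  pop 3: indeg[0]->0 | ready=[0] | order so far=[1, 4, 5, 2, 3]
  pop 0: no out-edges | ready=[] | order so far=[1, 4, 5, 2, 3, 0]
New canonical toposort: [1, 4, 5, 2, 3, 0]
Compare positions:
  Node 0: index 5 -> 5 (same)
  Node 1: index 0 -> 0 (same)
  Node 2: index 4 -> 3 (moved)
  Node 3: index 1 -> 4 (moved)
  Node 4: index 2 -> 1 (moved)
  Node 5: index 3 -> 2 (moved)
Nodes that changed position: 2 3 4 5

Answer: 2 3 4 5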